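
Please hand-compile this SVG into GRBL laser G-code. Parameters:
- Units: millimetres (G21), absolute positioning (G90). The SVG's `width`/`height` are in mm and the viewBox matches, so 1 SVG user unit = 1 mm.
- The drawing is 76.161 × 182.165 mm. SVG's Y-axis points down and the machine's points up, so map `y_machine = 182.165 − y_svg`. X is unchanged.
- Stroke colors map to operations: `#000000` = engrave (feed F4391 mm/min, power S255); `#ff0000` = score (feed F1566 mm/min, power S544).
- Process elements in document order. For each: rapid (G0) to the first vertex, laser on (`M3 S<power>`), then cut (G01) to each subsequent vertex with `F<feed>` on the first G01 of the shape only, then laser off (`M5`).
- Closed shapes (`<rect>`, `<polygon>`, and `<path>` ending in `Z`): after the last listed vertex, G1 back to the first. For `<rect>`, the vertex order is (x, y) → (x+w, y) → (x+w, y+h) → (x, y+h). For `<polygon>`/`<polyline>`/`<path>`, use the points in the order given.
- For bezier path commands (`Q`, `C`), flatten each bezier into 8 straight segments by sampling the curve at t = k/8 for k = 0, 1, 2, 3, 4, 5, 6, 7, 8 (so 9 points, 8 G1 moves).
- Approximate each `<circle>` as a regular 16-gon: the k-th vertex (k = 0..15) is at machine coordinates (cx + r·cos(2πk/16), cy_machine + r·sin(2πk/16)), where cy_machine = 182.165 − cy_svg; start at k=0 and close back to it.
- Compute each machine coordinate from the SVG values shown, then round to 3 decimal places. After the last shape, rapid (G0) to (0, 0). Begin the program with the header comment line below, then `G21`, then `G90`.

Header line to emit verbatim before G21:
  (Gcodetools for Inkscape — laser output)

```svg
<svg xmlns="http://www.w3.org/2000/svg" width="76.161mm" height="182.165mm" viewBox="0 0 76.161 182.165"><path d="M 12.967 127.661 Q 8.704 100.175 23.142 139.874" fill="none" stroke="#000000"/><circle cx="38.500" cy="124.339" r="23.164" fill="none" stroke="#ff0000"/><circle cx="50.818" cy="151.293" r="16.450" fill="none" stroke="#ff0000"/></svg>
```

(Gcodetools for Inkscape — laser output)
G21
G90
G0 X12.967 Y54.504
M3 S255
G01 X12.193 Y60.326 F4391
G01 X12.004 Y64.048
G01 X12.400 Y65.671
G01 X13.379 Y65.194
G01 X14.943 Y62.617
G01 X17.092 Y57.941
G01 X19.825 Y51.166
G01 X23.142 Y42.291
M5
G0 X61.664 Y57.826
M3 S544
G01 X59.901 Y66.690 F1566
G01 X54.879 Y74.205
G01 X47.364 Y79.227
G01 X38.500 Y80.990
G01 X29.636 Y79.227
G01 X22.121 Y74.205
G01 X17.099 Y66.690
G01 X15.336 Y57.826
G01 X17.099 Y48.962
G01 X22.121 Y41.447
G01 X29.636 Y36.425
G01 X38.500 Y34.662
G01 X47.364 Y36.425
G01 X54.879 Y41.447
G01 X59.901 Y48.962
G01 X61.664 Y57.826
M5
G0 X67.268 Y30.872
M3 S544
G01 X66.016 Y37.167 F1566
G01 X62.450 Y42.504
G01 X57.113 Y46.070
G01 X50.818 Y47.322
G01 X44.523 Y46.070
G01 X39.186 Y42.504
G01 X35.620 Y37.167
G01 X34.368 Y30.872
G01 X35.620 Y24.577
G01 X39.186 Y19.240
G01 X44.523 Y15.674
G01 X50.818 Y14.422
G01 X57.113 Y15.674
G01 X62.450 Y19.240
G01 X66.016 Y24.577
G01 X67.268 Y30.872
M5
G0 X0.000 Y0.000

1 u = 1 mm; y_m = 182.165 − y.

[1] `<path>` quadratic bezier, #000000→engrave S255 F4391: (12.967,54.504) → (12.193,60.326) → (12.004,64.048) → (12.400,65.671) → (13.379,65.194) → (14.943,62.617) → (17.092,57.941) → (19.825,51.166) → (23.142,42.291)

[2] `<circle>` circle, #ff0000→score S544 F1566: (61.664,57.826) → (59.901,66.690) → (54.879,74.205) → (47.364,79.227) → (38.500,80.990) → (29.636,79.227) → (22.121,74.205) → (17.099,66.690) → (15.336,57.826) → (17.099,48.962) → (22.121,41.447) → (29.636,36.425) → (38.500,34.662) → (47.364,36.425) → (54.879,41.447) → (59.901,48.962) → (61.664,57.826) (closed)

[3] `<circle>` circle, #ff0000→score S544 F1566: (67.268,30.872) → (66.016,37.167) → (62.450,42.504) → (57.113,46.070) → (50.818,47.322) → (44.523,46.070) → (39.186,42.504) → (35.620,37.167) → (34.368,30.872) → (35.620,24.577) → (39.186,19.240) → (44.523,15.674) → (50.818,14.422) → (57.113,15.674) → (62.450,19.240) → (66.016,24.577) → (67.268,30.872) (closed)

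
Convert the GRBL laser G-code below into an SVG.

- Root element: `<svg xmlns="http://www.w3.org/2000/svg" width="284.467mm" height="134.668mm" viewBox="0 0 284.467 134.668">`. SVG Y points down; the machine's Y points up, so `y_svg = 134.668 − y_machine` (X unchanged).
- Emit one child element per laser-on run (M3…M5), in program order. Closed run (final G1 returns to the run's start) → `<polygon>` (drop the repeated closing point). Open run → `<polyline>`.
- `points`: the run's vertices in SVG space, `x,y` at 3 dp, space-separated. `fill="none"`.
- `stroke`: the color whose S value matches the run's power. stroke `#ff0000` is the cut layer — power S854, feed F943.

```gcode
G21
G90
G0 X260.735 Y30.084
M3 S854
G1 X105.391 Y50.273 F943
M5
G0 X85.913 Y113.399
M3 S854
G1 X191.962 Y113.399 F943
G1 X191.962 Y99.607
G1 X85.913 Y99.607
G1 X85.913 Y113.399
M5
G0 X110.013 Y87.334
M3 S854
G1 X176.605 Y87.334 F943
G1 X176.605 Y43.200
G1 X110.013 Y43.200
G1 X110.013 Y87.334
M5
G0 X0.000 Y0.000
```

<svg xmlns="http://www.w3.org/2000/svg" width="284.467mm" height="134.668mm" viewBox="0 0 284.467 134.668">
  <polyline points="260.735,104.584 105.391,84.395" fill="none" stroke="#ff0000"/>
  <polygon points="85.913,21.269 191.962,21.269 191.962,35.061 85.913,35.061" fill="none" stroke="#ff0000"/>
  <polygon points="110.013,47.334 176.605,47.334 176.605,91.468 110.013,91.468" fill="none" stroke="#ff0000"/>
</svg>

Each laser-on run becomes one SVG element. Flip Y back into SVG space with y_svg = 134.668 − y_machine. Every run uses S854, so all elements get stroke `#ff0000` (cut).

Run 1: The run is open, so emit a `<polyline>` with points (Y-flipped): 260.735,104.584 105.391,84.395.

Run 2: The run returns to its start, so emit a `<polygon>` with points (Y-flipped): 85.913,21.269 191.962,21.269 191.962,35.061 85.913,35.061.

Run 3: The run returns to its start, so emit a `<polygon>` with points (Y-flipped): 110.013,47.334 176.605,47.334 176.605,91.468 110.013,91.468.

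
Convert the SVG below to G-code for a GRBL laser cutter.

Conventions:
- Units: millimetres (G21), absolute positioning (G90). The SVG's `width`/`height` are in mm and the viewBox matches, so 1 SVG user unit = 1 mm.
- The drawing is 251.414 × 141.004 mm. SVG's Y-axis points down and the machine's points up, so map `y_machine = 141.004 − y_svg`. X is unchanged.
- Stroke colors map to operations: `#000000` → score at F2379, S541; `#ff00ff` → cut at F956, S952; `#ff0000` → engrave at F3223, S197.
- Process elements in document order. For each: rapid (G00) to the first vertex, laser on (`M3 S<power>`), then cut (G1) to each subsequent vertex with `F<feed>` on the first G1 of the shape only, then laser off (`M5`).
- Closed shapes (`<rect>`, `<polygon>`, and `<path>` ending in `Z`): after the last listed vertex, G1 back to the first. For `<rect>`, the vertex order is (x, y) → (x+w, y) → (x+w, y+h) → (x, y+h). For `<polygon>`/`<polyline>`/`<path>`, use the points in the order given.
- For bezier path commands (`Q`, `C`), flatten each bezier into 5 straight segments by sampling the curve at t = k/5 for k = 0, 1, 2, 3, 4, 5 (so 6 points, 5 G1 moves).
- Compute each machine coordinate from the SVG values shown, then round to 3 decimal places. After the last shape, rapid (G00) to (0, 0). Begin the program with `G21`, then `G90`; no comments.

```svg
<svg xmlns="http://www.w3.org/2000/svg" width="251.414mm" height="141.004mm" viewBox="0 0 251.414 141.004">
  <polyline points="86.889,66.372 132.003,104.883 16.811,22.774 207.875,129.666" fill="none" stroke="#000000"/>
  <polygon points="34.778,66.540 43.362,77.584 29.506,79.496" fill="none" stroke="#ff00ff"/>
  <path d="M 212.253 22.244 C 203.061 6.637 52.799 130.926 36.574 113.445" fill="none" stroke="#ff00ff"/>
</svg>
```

G21
G90
G00 X86.889 Y74.632
M3 S541
G1 X132.003 Y36.121 F2379
G1 X16.811 Y118.230
G1 X207.875 Y11.338
M5
G00 X34.778 Y74.464
M3 S952
G1 X43.362 Y63.420 F956
G1 X29.506 Y61.508
G1 X34.778 Y74.464
M5
G00 X212.253 Y118.760
M3 S952
G1 X192.010 Y113.590 F956
G1 X151.116 Y88.365
G1 X102.775 Y56.605
G1 X60.193 Y31.829
G1 X36.574 Y27.559
M5
G00 X0.000 Y0.000

Since the viewBox matches the mm dimensions, user units are millimetres directly. The only transform is the Y-flip y_m = 141.004 − y_svg.

Shape 1 is a open polyline drawn with `<polyline>`. Its stroke #000000 means score at S541, F2379. After flipping Y the toolpath is (86.889,74.632) → (132.003,36.121) → (16.811,118.230) → (207.875,11.338).

Shape 2 is a regular polygon drawn with `<polygon>`. Its stroke #ff00ff means cut at S952, F956. After flipping Y the toolpath is (34.778,74.464) → (43.362,63.420) → (29.506,61.508) → (34.778,74.464), returning to the start.

Shape 3 is a cubic bezier drawn with `<path>`. Its stroke #ff00ff means cut at S952, F956. After flipping Y the toolpath is (212.253,118.760) → (192.010,113.590) → (151.116,88.365) → (102.775,56.605) → (60.193,31.829) → (36.574,27.559).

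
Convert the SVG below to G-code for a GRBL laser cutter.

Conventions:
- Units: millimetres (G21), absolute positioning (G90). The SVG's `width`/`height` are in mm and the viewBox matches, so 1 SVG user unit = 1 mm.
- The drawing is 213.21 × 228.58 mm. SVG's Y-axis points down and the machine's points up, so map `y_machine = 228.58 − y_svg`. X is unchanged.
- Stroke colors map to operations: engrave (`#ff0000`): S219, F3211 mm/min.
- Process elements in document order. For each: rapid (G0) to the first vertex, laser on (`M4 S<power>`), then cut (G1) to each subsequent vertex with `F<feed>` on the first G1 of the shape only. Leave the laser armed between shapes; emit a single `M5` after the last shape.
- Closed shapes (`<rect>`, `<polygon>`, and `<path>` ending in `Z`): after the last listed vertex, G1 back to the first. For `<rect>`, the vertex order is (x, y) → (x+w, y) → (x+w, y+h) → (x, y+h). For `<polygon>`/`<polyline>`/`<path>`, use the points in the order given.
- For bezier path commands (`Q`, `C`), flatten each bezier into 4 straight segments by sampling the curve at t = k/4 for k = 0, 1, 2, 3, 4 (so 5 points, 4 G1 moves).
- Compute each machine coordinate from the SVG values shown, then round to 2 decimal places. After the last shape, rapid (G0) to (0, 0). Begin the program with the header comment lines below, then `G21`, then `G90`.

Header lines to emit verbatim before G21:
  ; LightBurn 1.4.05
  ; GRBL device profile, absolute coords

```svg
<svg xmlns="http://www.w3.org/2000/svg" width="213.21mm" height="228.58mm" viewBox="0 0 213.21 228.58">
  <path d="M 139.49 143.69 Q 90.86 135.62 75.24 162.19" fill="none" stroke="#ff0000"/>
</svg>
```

viewBox `0 0 213.21 228.58` with mm width/height → 1 unit = 1 mm. Flip: y_m = 228.58 − y_svg.

**Shape 1** — `<path>` quadratic bezier, stroke `#ff0000` → engrave (S219, F3211). Control points (SVG): P0=(139.49,143.69), P1=(90.86,135.62), P2=(75.24,162.19); sampled at t=k/4. Machine vertices: (139.49,84.89) → (117.24,86.76) → (99.11,84.30) → (85.11,77.51) → (75.24,66.39). Open path.

; LightBurn 1.4.05
; GRBL device profile, absolute coords
G21
G90
G0 X139.49 Y84.89
M4 S219
G1 X117.24 Y86.76 F3211
G1 X99.11 Y84.30
G1 X85.11 Y77.51
G1 X75.24 Y66.39
M5
G0 X0.00 Y0.00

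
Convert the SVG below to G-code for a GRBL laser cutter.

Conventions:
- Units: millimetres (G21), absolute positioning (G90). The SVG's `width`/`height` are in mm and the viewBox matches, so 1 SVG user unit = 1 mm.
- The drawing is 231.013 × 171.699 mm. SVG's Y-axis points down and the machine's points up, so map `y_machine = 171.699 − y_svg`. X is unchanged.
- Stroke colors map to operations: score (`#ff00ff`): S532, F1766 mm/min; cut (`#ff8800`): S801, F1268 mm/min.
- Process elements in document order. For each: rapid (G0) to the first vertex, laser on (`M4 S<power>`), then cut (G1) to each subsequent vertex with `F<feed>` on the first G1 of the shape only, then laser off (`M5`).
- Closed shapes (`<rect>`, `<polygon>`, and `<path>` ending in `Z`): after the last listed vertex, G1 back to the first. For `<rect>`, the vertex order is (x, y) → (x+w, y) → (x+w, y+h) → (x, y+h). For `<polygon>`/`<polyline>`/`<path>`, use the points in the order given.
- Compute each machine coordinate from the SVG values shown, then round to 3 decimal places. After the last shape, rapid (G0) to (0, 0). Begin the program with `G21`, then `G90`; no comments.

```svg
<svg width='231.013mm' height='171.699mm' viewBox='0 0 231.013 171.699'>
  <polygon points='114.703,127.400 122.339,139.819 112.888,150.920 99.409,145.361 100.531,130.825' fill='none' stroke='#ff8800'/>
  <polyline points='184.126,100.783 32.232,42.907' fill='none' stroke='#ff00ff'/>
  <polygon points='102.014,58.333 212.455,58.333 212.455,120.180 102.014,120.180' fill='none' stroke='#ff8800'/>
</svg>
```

viewBox `0 0 231.013 171.699` with mm width/height → 1 unit = 1 mm. Flip: y_m = 171.699 − y_svg.

**Shape 1** — `<polygon>` regular polygon, stroke `#ff8800` → cut (S801, F1268). Machine vertices: (114.703,44.299) → (122.339,31.880) → (112.888,20.779) → (99.409,26.338) → (100.531,40.874) → (114.703,44.299). Closed: final G1 returns to the first vertex.

**Shape 2** — `<polyline>` line segment, stroke `#ff00ff` → score (S532, F1766). Machine vertices: (184.126,70.916) → (32.232,128.792). Open path.

**Shape 3** — `<polygon>` rectangle, stroke `#ff8800` → cut (S801, F1268). Machine vertices: (102.014,113.366) → (212.455,113.366) → (212.455,51.519) → (102.014,51.519) → (102.014,113.366). Closed: final G1 returns to the first vertex.

G21
G90
G0 X114.703 Y44.299
M4 S801
G1 X122.339 Y31.880 F1268
G1 X112.888 Y20.779
G1 X99.409 Y26.338
G1 X100.531 Y40.874
G1 X114.703 Y44.299
M5
G0 X184.126 Y70.916
M4 S532
G1 X32.232 Y128.792 F1766
M5
G0 X102.014 Y113.366
M4 S801
G1 X212.455 Y113.366 F1268
G1 X212.455 Y51.519
G1 X102.014 Y51.519
G1 X102.014 Y113.366
M5
G0 X0.000 Y0.000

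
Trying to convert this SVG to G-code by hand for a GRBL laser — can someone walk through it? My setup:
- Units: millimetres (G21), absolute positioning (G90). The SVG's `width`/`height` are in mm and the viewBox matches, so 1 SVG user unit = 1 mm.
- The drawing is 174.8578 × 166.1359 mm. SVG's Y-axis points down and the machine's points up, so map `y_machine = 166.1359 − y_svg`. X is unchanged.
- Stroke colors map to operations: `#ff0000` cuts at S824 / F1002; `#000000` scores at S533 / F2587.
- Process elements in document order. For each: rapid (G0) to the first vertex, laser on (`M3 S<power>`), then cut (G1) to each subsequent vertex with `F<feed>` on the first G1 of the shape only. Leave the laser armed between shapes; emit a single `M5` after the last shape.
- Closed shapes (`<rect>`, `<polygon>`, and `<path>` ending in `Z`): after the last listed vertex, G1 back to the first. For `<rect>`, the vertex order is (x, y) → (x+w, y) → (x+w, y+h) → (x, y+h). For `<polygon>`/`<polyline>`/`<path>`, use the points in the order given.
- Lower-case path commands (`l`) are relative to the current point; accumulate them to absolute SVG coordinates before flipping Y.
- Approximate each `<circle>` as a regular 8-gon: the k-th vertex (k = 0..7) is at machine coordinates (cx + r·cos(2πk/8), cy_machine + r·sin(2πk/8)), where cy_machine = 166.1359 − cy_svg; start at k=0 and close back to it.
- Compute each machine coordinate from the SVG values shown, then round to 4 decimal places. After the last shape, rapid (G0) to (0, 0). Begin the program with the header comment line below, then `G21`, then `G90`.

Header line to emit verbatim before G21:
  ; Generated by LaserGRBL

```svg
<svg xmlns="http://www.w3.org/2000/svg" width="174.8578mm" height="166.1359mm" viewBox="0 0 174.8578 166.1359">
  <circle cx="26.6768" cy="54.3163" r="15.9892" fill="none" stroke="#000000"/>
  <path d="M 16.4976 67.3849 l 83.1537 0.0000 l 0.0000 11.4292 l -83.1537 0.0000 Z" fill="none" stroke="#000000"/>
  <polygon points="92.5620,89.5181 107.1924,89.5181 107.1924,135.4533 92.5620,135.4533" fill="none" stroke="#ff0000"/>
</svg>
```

1 u = 1 mm; y_m = 166.1359 − y.

[1] `<circle>` circle, #000000→score S533 F2587: (42.6660,111.8196) → (37.9829,123.1257) → (26.6768,127.8088) → (15.3707,123.1257) → (10.6876,111.8196) → (15.3707,100.5135) → (26.6768,95.8304) → (37.9829,100.5135) → (42.6660,111.8196) (closed)

[2] `<path>` rectangle, #000000→score S533 F2587: (16.4976,98.7510) → (99.6513,98.7510) → (99.6513,87.3218) → (16.4976,87.3218) → (16.4976,98.7510) (closed)

[3] `<polygon>` rectangle, #ff0000→cut S824 F1002: (92.5620,76.6178) → (107.1924,76.6178) → (107.1924,30.6826) → (92.5620,30.6826) → (92.5620,76.6178) (closed)

; Generated by LaserGRBL
G21
G90
G0 X42.6660 Y111.8196
M3 S533
G1 X37.9829 Y123.1257 F2587
G1 X26.6768 Y127.8088
G1 X15.3707 Y123.1257
G1 X10.6876 Y111.8196
G1 X15.3707 Y100.5135
G1 X26.6768 Y95.8304
G1 X37.9829 Y100.5135
G1 X42.6660 Y111.8196
G0 X16.4976 Y98.7510
M3 S533
G1 X99.6513 Y98.7510 F2587
G1 X99.6513 Y87.3218
G1 X16.4976 Y87.3218
G1 X16.4976 Y98.7510
G0 X92.5620 Y76.6178
M3 S824
G1 X107.1924 Y76.6178 F1002
G1 X107.1924 Y30.6826
G1 X92.5620 Y30.6826
G1 X92.5620 Y76.6178
M5
G0 X0.0000 Y0.0000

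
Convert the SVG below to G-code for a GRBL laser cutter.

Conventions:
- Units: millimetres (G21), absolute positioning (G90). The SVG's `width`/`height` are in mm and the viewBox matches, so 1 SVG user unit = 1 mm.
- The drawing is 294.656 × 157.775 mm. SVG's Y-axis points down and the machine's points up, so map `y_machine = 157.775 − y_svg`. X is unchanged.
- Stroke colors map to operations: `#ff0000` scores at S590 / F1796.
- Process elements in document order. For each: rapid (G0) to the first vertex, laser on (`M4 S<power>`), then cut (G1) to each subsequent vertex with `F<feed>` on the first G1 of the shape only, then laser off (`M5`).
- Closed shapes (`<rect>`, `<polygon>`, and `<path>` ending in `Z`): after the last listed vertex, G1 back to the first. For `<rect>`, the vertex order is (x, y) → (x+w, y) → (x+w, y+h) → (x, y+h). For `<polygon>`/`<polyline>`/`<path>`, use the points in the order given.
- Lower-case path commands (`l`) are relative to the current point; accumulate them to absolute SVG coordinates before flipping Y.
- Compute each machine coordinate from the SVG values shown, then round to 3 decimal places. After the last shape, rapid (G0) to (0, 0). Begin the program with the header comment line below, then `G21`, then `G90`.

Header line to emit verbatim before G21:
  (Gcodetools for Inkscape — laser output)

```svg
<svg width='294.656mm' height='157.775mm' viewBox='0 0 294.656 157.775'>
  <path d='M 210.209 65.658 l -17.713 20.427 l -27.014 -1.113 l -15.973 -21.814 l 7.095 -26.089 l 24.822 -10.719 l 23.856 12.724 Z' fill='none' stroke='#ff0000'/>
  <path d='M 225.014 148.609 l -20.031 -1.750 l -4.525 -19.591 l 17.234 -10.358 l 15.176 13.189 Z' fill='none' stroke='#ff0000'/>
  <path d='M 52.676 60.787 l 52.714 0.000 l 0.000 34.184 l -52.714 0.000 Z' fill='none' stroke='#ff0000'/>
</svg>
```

Since the viewBox matches the mm dimensions, user units are millimetres directly. The only transform is the Y-flip y_m = 157.775 − y_svg.

Shape 1 is a regular polygon drawn with `<path>`. Its stroke #ff0000 means score at S590, F1796. After flipping Y the toolpath is (210.209,92.117) → (192.496,71.690) → (165.482,72.803) → (149.509,94.617) → (156.604,120.706) → (181.426,131.425) → (205.282,118.701) → (210.209,92.117), returning to the start.

Shape 2 is a regular polygon drawn with `<path>`. Its stroke #ff0000 means score at S590, F1796. After flipping Y the toolpath is (225.014,9.166) → (204.983,10.916) → (200.458,30.507) → (217.692,40.865) → (232.868,27.676) → (225.014,9.166), returning to the start.

Shape 3 is a rectangle drawn with `<path>`. Its stroke #ff0000 means score at S590, F1796. After flipping Y the toolpath is (52.676,96.988) → (105.390,96.988) → (105.390,62.804) → (52.676,62.804) → (52.676,96.988), returning to the start.

(Gcodetools for Inkscape — laser output)
G21
G90
G0 X210.209 Y92.117
M4 S590
G1 X192.496 Y71.690 F1796
G1 X165.482 Y72.803
G1 X149.509 Y94.617
G1 X156.604 Y120.706
G1 X181.426 Y131.425
G1 X205.282 Y118.701
G1 X210.209 Y92.117
M5
G0 X225.014 Y9.166
M4 S590
G1 X204.983 Y10.916 F1796
G1 X200.458 Y30.507
G1 X217.692 Y40.865
G1 X232.868 Y27.676
G1 X225.014 Y9.166
M5
G0 X52.676 Y96.988
M4 S590
G1 X105.390 Y96.988 F1796
G1 X105.390 Y62.804
G1 X52.676 Y62.804
G1 X52.676 Y96.988
M5
G0 X0.000 Y0.000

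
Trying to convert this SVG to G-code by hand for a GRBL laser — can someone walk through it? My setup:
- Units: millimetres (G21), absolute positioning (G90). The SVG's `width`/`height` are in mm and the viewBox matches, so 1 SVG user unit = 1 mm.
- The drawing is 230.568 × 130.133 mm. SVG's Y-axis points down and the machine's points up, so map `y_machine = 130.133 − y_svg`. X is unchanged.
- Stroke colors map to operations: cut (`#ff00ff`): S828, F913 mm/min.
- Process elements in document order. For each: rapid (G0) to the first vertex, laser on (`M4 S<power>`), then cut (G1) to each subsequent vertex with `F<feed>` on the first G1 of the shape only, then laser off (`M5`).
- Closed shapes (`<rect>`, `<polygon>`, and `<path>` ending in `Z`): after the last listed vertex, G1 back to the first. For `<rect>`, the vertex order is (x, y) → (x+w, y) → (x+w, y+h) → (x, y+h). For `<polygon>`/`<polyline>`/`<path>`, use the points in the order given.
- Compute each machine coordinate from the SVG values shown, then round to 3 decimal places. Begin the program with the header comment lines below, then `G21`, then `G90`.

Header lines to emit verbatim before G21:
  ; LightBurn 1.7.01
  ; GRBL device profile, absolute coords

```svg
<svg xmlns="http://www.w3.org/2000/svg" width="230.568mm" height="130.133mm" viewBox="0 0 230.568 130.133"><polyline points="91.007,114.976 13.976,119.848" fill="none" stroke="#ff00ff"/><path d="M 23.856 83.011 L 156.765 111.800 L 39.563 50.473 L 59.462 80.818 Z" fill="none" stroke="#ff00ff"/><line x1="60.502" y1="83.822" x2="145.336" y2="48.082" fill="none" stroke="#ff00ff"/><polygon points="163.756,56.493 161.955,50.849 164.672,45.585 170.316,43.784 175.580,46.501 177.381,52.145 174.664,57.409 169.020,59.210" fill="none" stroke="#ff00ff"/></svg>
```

Since the viewBox matches the mm dimensions, user units are millimetres directly. The only transform is the Y-flip y_m = 130.133 − y_svg.

Shape 1 is a line segment drawn with `<polyline>`. Its stroke #ff00ff means cut at S828, F913. After flipping Y the toolpath is (91.007,15.157) → (13.976,10.285).

Shape 2 is a closed polygon drawn with `<path>`. Its stroke #ff00ff means cut at S828, F913. After flipping Y the toolpath is (23.856,47.122) → (156.765,18.333) → (39.563,79.660) → (59.462,49.315) → (23.856,47.122), returning to the start.

Shape 3 is a line segment drawn with `<line>`. Its stroke #ff00ff means cut at S828, F913. After flipping Y the toolpath is (60.502,46.311) → (145.336,82.051).

Shape 4 is a regular polygon drawn with `<polygon>`. Its stroke #ff00ff means cut at S828, F913. After flipping Y the toolpath is (163.756,73.640) → (161.955,79.284) → (164.672,84.548) → (170.316,86.349) → (175.580,83.632) → (177.381,77.988) → (174.664,72.724) → (169.020,70.923) → (163.756,73.640), returning to the start.

; LightBurn 1.7.01
; GRBL device profile, absolute coords
G21
G90
G0 X91.007 Y15.157
M4 S828
G1 X13.976 Y10.285 F913
M5
G0 X23.856 Y47.122
M4 S828
G1 X156.765 Y18.333 F913
G1 X39.563 Y79.660
G1 X59.462 Y49.315
G1 X23.856 Y47.122
M5
G0 X60.502 Y46.311
M4 S828
G1 X145.336 Y82.051 F913
M5
G0 X163.756 Y73.640
M4 S828
G1 X161.955 Y79.284 F913
G1 X164.672 Y84.548
G1 X170.316 Y86.349
G1 X175.580 Y83.632
G1 X177.381 Y77.988
G1 X174.664 Y72.724
G1 X169.020 Y70.923
G1 X163.756 Y73.640
M5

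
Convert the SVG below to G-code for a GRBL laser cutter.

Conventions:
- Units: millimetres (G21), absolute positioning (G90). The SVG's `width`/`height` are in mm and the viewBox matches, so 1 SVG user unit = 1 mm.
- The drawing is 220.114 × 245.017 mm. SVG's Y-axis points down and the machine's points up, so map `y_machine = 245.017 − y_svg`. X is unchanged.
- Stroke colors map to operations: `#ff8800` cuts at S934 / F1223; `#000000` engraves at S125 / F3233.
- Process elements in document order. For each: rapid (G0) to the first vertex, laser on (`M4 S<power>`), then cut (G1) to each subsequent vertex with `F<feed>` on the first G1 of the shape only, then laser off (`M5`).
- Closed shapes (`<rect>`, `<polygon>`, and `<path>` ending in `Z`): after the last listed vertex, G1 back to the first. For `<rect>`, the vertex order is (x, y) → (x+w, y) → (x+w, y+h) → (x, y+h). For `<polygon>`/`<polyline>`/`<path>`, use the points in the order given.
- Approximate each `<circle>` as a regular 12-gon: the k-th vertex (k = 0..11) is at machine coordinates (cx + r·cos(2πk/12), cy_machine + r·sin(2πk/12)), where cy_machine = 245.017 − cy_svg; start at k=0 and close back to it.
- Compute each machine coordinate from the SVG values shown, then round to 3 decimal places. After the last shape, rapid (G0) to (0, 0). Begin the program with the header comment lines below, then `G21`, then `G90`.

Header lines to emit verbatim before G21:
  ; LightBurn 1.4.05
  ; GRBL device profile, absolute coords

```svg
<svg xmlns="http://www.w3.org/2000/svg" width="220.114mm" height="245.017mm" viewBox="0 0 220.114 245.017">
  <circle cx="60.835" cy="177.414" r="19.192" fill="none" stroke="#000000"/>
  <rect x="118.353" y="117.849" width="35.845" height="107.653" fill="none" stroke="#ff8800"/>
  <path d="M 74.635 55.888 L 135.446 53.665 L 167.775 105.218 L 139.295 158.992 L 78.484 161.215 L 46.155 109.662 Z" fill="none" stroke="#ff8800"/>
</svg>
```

1 u = 1 mm; y_m = 245.017 − y.

[1] `<circle>` circle, #000000→engrave S125 F3233: (80.027,67.603) → (77.456,77.199) → (70.431,84.224) → (60.835,86.795) → (51.239,84.224) → (44.214,77.199) → (41.643,67.603) → (44.214,58.007) → (51.239,50.982) → (60.835,48.411) → (70.431,50.982) → (77.456,58.007) → (80.027,67.603) (closed)

[2] `<rect>` rectangle, #ff8800→cut S934 F1223: (118.353,127.168) → (154.198,127.168) → (154.198,19.515) → (118.353,19.515) → (118.353,127.168) (closed)

[3] `<path>` regular polygon, #ff8800→cut S934 F1223: (74.635,189.129) → (135.446,191.352) → (167.775,139.799) → (139.295,86.025) → (78.484,83.802) → (46.155,135.355) → (74.635,189.129) (closed)

; LightBurn 1.4.05
; GRBL device profile, absolute coords
G21
G90
G0 X80.027 Y67.603
M4 S125
G1 X77.456 Y77.199 F3233
G1 X70.431 Y84.224
G1 X60.835 Y86.795
G1 X51.239 Y84.224
G1 X44.214 Y77.199
G1 X41.643 Y67.603
G1 X44.214 Y58.007
G1 X51.239 Y50.982
G1 X60.835 Y48.411
G1 X70.431 Y50.982
G1 X77.456 Y58.007
G1 X80.027 Y67.603
M5
G0 X118.353 Y127.168
M4 S934
G1 X154.198 Y127.168 F1223
G1 X154.198 Y19.515
G1 X118.353 Y19.515
G1 X118.353 Y127.168
M5
G0 X74.635 Y189.129
M4 S934
G1 X135.446 Y191.352 F1223
G1 X167.775 Y139.799
G1 X139.295 Y86.025
G1 X78.484 Y83.802
G1 X46.155 Y135.355
G1 X74.635 Y189.129
M5
G0 X0.000 Y0.000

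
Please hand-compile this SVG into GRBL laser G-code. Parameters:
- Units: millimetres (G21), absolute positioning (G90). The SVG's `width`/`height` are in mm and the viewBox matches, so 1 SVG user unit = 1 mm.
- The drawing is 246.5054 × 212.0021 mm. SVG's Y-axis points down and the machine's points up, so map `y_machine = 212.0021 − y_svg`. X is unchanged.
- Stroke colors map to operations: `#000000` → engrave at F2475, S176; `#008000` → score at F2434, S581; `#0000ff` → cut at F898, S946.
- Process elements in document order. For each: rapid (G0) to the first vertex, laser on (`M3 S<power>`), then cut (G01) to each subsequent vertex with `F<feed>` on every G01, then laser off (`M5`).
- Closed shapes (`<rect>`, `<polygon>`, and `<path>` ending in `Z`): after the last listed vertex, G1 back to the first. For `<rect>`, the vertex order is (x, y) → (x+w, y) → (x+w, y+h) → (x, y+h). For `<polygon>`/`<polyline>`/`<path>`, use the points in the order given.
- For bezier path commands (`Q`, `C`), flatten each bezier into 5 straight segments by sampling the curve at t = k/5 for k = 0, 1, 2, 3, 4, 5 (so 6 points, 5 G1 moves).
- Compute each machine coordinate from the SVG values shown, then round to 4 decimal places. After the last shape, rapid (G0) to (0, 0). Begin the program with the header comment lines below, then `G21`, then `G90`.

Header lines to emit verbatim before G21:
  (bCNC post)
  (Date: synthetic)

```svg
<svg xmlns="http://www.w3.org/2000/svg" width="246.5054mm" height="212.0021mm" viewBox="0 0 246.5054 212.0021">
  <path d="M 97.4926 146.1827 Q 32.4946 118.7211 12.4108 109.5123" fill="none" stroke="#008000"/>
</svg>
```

(bCNC post)
(Date: synthetic)
G21
G90
G0 X97.4926 Y65.8194
M3 S581
G01 X73.2900 Y76.0739 F2434
G01 X52.6805 Y84.8682 F2434
G01 X35.6641 Y92.2023 F2434
G01 X22.2409 Y98.0762 F2434
G01 X12.4108 Y102.4898 F2434
M5
G0 X0.0000 Y0.0000

Since the viewBox matches the mm dimensions, user units are millimetres directly. The only transform is the Y-flip y_m = 212.0021 − y_svg.

Shape 1 is a quadratic bezier drawn with `<path>`. Its stroke #008000 means score at S581, F2434. After flipping Y the toolpath is (97.4926,65.8194) → (73.2900,76.0739) → (52.6805,84.8682) → (35.6641,92.2023) → (22.2409,98.0762) → (12.4108,102.4898).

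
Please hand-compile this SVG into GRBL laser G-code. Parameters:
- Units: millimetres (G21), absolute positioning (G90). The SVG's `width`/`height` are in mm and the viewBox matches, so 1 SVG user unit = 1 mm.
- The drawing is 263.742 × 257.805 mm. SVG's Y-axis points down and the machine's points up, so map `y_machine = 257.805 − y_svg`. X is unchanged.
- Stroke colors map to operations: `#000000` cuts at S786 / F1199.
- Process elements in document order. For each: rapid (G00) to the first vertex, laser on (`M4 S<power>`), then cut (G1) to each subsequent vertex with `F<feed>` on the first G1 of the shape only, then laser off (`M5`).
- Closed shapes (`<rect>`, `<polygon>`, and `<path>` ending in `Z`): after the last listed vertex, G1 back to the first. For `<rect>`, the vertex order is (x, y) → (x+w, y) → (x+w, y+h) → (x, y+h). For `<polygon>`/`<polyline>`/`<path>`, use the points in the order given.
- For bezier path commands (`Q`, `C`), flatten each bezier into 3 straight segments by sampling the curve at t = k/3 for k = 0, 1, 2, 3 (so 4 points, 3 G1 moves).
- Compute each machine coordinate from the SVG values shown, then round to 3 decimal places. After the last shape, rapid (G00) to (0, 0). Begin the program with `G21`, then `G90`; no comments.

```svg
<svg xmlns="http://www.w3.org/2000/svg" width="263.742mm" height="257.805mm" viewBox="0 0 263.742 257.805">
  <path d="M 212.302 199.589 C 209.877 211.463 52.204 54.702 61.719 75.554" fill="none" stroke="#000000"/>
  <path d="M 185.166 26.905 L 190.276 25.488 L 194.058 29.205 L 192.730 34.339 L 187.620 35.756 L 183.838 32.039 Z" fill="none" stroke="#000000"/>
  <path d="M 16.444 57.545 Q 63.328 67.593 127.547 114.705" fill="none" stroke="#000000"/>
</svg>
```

G21
G90
G00 X212.302 Y58.216
M4 S786
G1 X170.070 Y89.730 F1199
G1 X95.991 Y156.723
G1 X61.719 Y182.251
M5
G00 X185.166 Y230.900
M4 S786
G1 X190.276 Y232.317 F1199
G1 X194.058 Y228.600
G1 X192.730 Y223.466
G1 X187.620 Y222.049
G1 X183.838 Y225.766
G1 X185.166 Y230.900
M5
G00 X16.444 Y200.260
M4 S786
G1 X49.626 Y189.443 F1199
G1 X86.660 Y170.390
G1 X127.547 Y143.100
M5
G00 X0.000 Y0.000

Since the viewBox matches the mm dimensions, user units are millimetres directly. The only transform is the Y-flip y_m = 257.805 − y_svg.

Shape 1 is a cubic bezier drawn with `<path>`. Its stroke #000000 means cut at S786, F1199. After flipping Y the toolpath is (212.302,58.216) → (170.070,89.730) → (95.991,156.723) → (61.719,182.251).

Shape 2 is a regular polygon drawn with `<path>`. Its stroke #000000 means cut at S786, F1199. After flipping Y the toolpath is (185.166,230.900) → (190.276,232.317) → (194.058,228.600) → (192.730,223.466) → (187.620,222.049) → (183.838,225.766) → (185.166,230.900), returning to the start.

Shape 3 is a quadratic bezier drawn with `<path>`. Its stroke #000000 means cut at S786, F1199. After flipping Y the toolpath is (16.444,200.260) → (49.626,189.443) → (86.660,170.390) → (127.547,143.100).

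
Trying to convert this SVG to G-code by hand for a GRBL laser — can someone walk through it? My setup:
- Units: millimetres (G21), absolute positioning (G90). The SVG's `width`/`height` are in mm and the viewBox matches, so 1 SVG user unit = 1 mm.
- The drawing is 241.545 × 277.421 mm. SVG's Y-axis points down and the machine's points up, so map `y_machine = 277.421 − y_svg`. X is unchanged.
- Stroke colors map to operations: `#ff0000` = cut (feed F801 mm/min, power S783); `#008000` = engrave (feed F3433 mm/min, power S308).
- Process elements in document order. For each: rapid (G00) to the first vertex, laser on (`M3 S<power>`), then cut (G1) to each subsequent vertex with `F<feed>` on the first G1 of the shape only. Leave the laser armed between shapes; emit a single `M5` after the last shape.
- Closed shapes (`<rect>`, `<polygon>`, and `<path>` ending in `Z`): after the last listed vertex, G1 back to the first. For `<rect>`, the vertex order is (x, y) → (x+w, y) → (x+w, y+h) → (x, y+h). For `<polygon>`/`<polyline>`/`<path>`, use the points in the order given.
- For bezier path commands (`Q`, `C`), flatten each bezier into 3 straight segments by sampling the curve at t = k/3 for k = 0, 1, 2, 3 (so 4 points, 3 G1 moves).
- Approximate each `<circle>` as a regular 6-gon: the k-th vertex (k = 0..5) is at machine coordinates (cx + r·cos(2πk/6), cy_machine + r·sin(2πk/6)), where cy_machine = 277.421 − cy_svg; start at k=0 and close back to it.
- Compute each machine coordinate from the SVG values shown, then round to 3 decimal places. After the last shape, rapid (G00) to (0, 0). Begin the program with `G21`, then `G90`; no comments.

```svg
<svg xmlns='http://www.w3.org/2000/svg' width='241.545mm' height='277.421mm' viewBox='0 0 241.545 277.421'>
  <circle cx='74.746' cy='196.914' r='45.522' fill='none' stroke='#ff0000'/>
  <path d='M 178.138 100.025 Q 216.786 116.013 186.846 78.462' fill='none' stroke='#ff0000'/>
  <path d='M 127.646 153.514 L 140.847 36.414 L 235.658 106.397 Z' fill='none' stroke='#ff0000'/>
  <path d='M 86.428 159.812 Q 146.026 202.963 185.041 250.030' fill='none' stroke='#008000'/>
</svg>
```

Since the viewBox matches the mm dimensions, user units are millimetres directly. The only transform is the Y-flip y_m = 277.421 − y_svg.

Shape 1 is a circle drawn with `<circle>`. Its stroke #ff0000 means cut at S783, F801. After flipping Y the toolpath is (120.268,80.507) → (97.507,119.930) → (51.985,119.930) → (29.224,80.507) → (51.985,41.084) → (97.507,41.084) → (120.268,80.507), returning to the start.

Shape 2 is a quadratic bezier drawn with `<path>`. Its stroke #ff0000 means cut at S783, F801. After flipping Y the toolpath is (178.138,177.396) → (196.282,172.686) → (199.185,179.874) → (186.846,198.959).

Shape 3 is a regular polygon drawn with `<path>`. Its stroke #ff0000 means cut at S783, F801. After flipping Y the toolpath is (127.646,123.907) → (140.847,241.007) → (235.658,171.024) → (127.646,123.907), returning to the start.

Shape 4 is a quadratic bezier drawn with `<path>`. Its stroke #008000 means engrave at S308, F3433. After flipping Y the toolpath is (86.428,117.609) → (123.873,88.407) → (156.744,58.334) → (185.041,27.391).

G21
G90
G00 X120.268 Y80.507
M3 S783
G1 X97.507 Y119.930 F801
G1 X51.985 Y119.930
G1 X29.224 Y80.507
G1 X51.985 Y41.084
G1 X97.507 Y41.084
G1 X120.268 Y80.507
G00 X178.138 Y177.396
M3 S783
G1 X196.282 Y172.686 F801
G1 X199.185 Y179.874
G1 X186.846 Y198.959
G00 X127.646 Y123.907
M3 S783
G1 X140.847 Y241.007 F801
G1 X235.658 Y171.024
G1 X127.646 Y123.907
G00 X86.428 Y117.609
M3 S308
G1 X123.873 Y88.407 F3433
G1 X156.744 Y58.334
G1 X185.041 Y27.391
M5
G00 X0.000 Y0.000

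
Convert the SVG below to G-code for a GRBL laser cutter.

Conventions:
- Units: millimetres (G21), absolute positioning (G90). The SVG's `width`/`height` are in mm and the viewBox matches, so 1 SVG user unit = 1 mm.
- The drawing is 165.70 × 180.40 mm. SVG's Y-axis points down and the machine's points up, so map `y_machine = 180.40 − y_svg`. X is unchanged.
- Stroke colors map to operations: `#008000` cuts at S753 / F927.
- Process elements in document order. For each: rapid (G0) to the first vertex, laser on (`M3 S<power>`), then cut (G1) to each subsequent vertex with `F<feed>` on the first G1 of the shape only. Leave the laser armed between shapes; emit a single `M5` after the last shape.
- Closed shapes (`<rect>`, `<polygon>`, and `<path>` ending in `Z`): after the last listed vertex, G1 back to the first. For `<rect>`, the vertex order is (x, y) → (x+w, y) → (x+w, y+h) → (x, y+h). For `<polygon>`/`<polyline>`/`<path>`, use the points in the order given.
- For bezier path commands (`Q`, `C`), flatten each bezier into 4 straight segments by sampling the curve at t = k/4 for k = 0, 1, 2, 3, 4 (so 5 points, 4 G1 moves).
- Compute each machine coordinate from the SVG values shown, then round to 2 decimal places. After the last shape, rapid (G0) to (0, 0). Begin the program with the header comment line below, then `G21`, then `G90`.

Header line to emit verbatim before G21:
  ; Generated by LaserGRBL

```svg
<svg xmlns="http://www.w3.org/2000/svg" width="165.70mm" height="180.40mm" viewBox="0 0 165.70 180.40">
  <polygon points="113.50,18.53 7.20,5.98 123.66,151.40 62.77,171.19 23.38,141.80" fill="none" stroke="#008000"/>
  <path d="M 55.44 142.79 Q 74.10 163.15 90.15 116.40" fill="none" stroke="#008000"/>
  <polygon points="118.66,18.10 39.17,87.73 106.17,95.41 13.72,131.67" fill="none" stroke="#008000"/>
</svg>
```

; Generated by LaserGRBL
G21
G90
G0 X113.50 Y161.87
M3 S753
G1 X7.20 Y174.42 F927
G1 X123.66 Y29.00
G1 X62.77 Y9.21
G1 X23.38 Y38.60
G1 X113.50 Y161.87
G0 X55.44 Y37.61
M3 S753
G1 X64.61 Y31.62 F927
G1 X73.45 Y34.03
G1 X81.96 Y44.82
G1 X90.15 Y64.00
G0 X118.66 Y162.30
M3 S753
G1 X39.17 Y92.67 F927
G1 X106.17 Y84.99
G1 X13.72 Y48.73
G1 X118.66 Y162.30
M5
G0 X0.00 Y0.00

1 u = 1 mm; y_m = 180.40 − y.

[1] `<polygon>` closed polygon, #008000→cut S753 F927: (113.50,161.87) → (7.20,174.42) → (123.66,29.00) → (62.77,9.21) → (23.38,38.60) → (113.50,161.87) (closed)

[2] `<path>` quadratic bezier, #008000→cut S753 F927: (55.44,37.61) → (64.61,31.62) → (73.45,34.03) → (81.96,44.82) → (90.15,64.00)

[3] `<polygon>` closed polygon, #008000→cut S753 F927: (118.66,162.30) → (39.17,92.67) → (106.17,84.99) → (13.72,48.73) → (118.66,162.30) (closed)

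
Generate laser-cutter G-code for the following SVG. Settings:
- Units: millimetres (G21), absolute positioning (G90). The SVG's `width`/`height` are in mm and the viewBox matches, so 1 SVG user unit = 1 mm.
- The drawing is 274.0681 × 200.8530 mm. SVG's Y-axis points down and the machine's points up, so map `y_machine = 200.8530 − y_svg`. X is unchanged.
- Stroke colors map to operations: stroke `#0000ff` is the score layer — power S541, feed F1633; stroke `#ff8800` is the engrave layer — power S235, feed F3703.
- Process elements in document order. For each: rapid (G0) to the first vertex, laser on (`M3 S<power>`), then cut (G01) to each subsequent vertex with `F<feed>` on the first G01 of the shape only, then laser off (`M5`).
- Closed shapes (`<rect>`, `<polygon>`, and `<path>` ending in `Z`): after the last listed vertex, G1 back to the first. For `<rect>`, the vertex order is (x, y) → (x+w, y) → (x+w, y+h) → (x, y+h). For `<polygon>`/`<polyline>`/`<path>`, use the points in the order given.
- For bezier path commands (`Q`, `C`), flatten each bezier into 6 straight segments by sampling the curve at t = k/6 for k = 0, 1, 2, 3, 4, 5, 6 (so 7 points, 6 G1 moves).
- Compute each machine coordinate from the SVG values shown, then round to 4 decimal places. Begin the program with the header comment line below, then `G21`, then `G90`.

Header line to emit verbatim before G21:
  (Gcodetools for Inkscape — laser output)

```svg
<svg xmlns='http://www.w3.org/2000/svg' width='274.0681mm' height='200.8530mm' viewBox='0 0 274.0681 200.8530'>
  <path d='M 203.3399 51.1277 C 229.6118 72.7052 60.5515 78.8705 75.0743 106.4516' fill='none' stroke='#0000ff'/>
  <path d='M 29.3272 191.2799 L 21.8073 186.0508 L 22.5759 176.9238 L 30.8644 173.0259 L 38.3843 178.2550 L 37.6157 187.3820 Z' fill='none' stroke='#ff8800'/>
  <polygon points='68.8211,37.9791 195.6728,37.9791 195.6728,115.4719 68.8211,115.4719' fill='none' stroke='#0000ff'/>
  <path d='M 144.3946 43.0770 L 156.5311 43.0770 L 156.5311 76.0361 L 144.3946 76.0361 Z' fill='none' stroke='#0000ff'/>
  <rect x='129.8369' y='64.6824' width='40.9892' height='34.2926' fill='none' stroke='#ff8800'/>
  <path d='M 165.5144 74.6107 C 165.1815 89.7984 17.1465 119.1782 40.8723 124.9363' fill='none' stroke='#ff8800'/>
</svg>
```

Since the viewBox matches the mm dimensions, user units are millimetres directly. The only transform is the Y-flip y_m = 200.8530 − y_svg.

Shape 1 is a cubic bezier drawn with `<path>`. Its stroke #0000ff means score at S541, F1633. After flipping Y the toolpath is (203.3399,149.7253) → (201.9524,140.0504) → (178.5350,131.9212) → (143.6130,124.3147) → (107.7120,116.2079) → (81.3573,106.5778) → (75.0743,94.4014).

Shape 2 is a regular polygon drawn with `<path>`. Its stroke #ff8800 means engrave at S235, F3703. After flipping Y the toolpath is (29.3272,9.5731) → (21.8073,14.8022) → (22.5759,23.9292) → (30.8644,27.8271) → (38.3843,22.5980) → (37.6157,13.4710) → (29.3272,9.5731), returning to the start.

Shape 3 is a rectangle drawn with `<polygon>`. Its stroke #0000ff means score at S541, F1633. After flipping Y the toolpath is (68.8211,162.8739) → (195.6728,162.8739) → (195.6728,85.3811) → (68.8211,85.3811) → (68.8211,162.8739), returning to the start.

Shape 4 is a rectangle drawn with `<path>`. Its stroke #0000ff means score at S541, F1633. After flipping Y the toolpath is (144.3946,157.7760) → (156.5311,157.7760) → (156.5311,124.8169) → (144.3946,124.8169) → (144.3946,157.7760), returning to the start.

Shape 5 is a rectangle drawn with `<rect>`. Its stroke #ff8800 means engrave at S235, F3703. After flipping Y the toolpath is (129.8369,136.1706) → (170.8261,136.1706) → (170.8261,101.8780) → (129.8369,101.8780) → (129.8369,136.1706), returning to the start.

Shape 6 is a cubic bezier drawn with `<path>`. Its stroke #ff8800 means engrave at S235, F3703. After flipping Y the toolpath is (165.5144,126.2423) → (154.5184,117.6408) → (127.7794,107.7244) → (94.1713,97.5434) → (62.5681,88.1482) → (41.8438,80.5892) → (40.8723,75.9167).

(Gcodetools for Inkscape — laser output)
G21
G90
G0 X203.3399 Y149.7253
M3 S541
G01 X201.9524 Y140.0504 F1633
G01 X178.5350 Y131.9212
G01 X143.6130 Y124.3147
G01 X107.7120 Y116.2079
G01 X81.3573 Y106.5778
G01 X75.0743 Y94.4014
M5
G0 X29.3272 Y9.5731
M3 S235
G01 X21.8073 Y14.8022 F3703
G01 X22.5759 Y23.9292
G01 X30.8644 Y27.8271
G01 X38.3843 Y22.5980
G01 X37.6157 Y13.4710
G01 X29.3272 Y9.5731
M5
G0 X68.8211 Y162.8739
M3 S541
G01 X195.6728 Y162.8739 F1633
G01 X195.6728 Y85.3811
G01 X68.8211 Y85.3811
G01 X68.8211 Y162.8739
M5
G0 X144.3946 Y157.7760
M3 S541
G01 X156.5311 Y157.7760 F1633
G01 X156.5311 Y124.8169
G01 X144.3946 Y124.8169
G01 X144.3946 Y157.7760
M5
G0 X129.8369 Y136.1706
M3 S235
G01 X170.8261 Y136.1706 F3703
G01 X170.8261 Y101.8780
G01 X129.8369 Y101.8780
G01 X129.8369 Y136.1706
M5
G0 X165.5144 Y126.2423
M3 S235
G01 X154.5184 Y117.6408 F3703
G01 X127.7794 Y107.7244
G01 X94.1713 Y97.5434
G01 X62.5681 Y88.1482
G01 X41.8438 Y80.5892
G01 X40.8723 Y75.9167
M5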